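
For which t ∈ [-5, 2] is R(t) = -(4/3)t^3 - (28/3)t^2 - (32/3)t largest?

Differentiating, R'(t) = -4t^2 - (56/3)t - 32/3; which vanishes at t = -4 and t = -2/3.
Compare values at every candidate in [-5, 2]: R(-5) = -40/3,  R(-4) = -64/3,  R(-2/3) = 272/81,  R(2) = -208/3.
The maximum over the interval is 272/81, attained at t = -2/3.

-2/3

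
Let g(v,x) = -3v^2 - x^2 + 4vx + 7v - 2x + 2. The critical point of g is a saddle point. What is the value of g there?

∂g/∂v = -6v + 4x + 7 = 0 and ∂g/∂x = 4v - 2x - 2 = 0, so (v, x) = (-3/2, -4).
The Hessian has g_{vv} = -6, g_{xx} = -2, g_{vx} = 4, giving D = -4 < 0, so the point is a saddle point.
g(-3/2, -4) = 3/4.

3/4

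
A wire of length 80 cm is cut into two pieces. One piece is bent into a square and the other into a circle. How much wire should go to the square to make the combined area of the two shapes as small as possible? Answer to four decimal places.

44.8079

Let x be the length used for the square. Square side x/4; circle radius (80−x)/(2π).
A(x) = (x/4)² + π·((80−x)/(2π))² = x²/16 + (80−x)²/(4π) for 0 ≤ x ≤ 80. A'(x) = x/8 − (80−x)/(2π) = 0 gives x = 4·80/(π+4) ≈ 44.8079.
A'' = 1/8 + 1/(2π) > 0, so this gives the minimum combined area; x ≈ 44.8079 cm to the square.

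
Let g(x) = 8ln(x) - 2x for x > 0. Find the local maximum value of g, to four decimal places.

g'(x) = 8/x − 2 = 0 gives x = 4.
g''(x) = -8/x², which is negative for x > 0, so this is a local maximum.
g(4) = 8·ln(4) - 8 ≈ 3.0904.

3.0904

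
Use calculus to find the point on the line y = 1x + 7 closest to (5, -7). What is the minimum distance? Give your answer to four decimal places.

13.4350

Minimize D(x)^2 = (x - 5)^2 + (x + 14)^2.
d/dx[D^2] = 2(x - 5) + 2·1·(x + 14) = 0 ⇒ x = -9/2.
Then y = 5/2 and the distance is √(361/2) ≈ 13.4350.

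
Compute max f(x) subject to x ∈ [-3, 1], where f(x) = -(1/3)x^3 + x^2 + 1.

The derivative is -x^2 + 2x, whose only zero in [-3, 1] is x = 0.
Compare values at every candidate in [-3, 1]: f(-3) = 19; f(0) = 1; f(1) = 5/3.
The maximum over the interval is 19, attained at x = -3.

19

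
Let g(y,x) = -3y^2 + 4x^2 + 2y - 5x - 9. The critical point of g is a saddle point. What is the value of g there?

∂g/∂y = -6y + 2 = 0 and ∂g/∂x = 8x - 5 = 0, so (y, x) = (1/3, 5/8).
The Hessian has g_{yy} = -6, g_{xx} = 8, g_{yx} = 0, giving D = -48 < 0, so the point is a saddle point.
g(1/3, 5/8) = -491/48.

-491/48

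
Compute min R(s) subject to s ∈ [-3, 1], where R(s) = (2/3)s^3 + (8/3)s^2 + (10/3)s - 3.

R'(s) = 2s^2 + (16/3)s + 10/3, which vanishes at s = -5/3 and s = -1.
Candidates: R(-3) = -7; R(-5/3) = -343/81; R(-1) = -13/3; R(1) = 11/3.
So the minimum is R(-3) = -7.

-7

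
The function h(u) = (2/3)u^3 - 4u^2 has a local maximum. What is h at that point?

0

h'(u) = 2u^2 - 8u = 0 at u = 0, 4.
Second-derivative test with h''(u) = 4u - 8: h''(0) = -8 < 0 ⇒ local maximum; h''(4) = 8 > 0 ⇒ local minimum.
The local maximum is h(0) = 0.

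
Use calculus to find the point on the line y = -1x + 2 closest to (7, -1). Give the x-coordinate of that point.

Minimize D(x)^2 = (x - 7)^2 + (-x + 3)^2.
d/dx[D^2] = 2(x - 7) + 2·(-1)·(-x + 3) = 0 ⇒ x = 5.
Then y = -3 and the distance is √(8) ≈ 2.8284.

5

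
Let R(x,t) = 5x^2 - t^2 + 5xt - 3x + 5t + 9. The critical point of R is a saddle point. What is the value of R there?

596/45

∂R/∂x = 10x + 5t - 3 = 0 and ∂R/∂t = 5x - 2t + 5 = 0, so (x, t) = (-19/45, 13/9).
The Hessian has R_{xx} = 10, R_{tt} = -2, R_{xt} = 5, giving D = -45 < 0, so the point is a saddle point.
R(-19/45, 13/9) = 596/45.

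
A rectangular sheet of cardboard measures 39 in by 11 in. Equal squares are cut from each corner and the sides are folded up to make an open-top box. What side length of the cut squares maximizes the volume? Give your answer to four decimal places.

2.5286

With cut size x, the volume is V(x) = x(39 − 2x)(11 − 2x) for 0 < x < 5.5.
V'(x) = 12x^2 − 200x + 429. Setting V'(x) = 0 gives x ≈ 2.5286 (the root in (0, 5.5)).
V''(x) = 24x − 200 is negative there, so this is the maximum; V ≈ 510.0572.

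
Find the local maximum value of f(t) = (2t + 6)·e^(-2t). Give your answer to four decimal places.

148.4132

By the product rule, f'(t) = (-4t - 10)·e^(-2t). Since e^(-2t) > 0, the only critical point is t = -5/2.
f''(-5/2) has the same sign as -4 < 0, so this is a local maximum.
f(-5/2) = (1)·e^(5) ≈ 148.4132.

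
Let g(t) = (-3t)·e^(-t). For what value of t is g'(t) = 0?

By the product rule, g'(t) = (3t - 3)·e^(-t). Since e^(-t) > 0, the only critical point is t = 1.
g''(1) has the same sign as 3 > 0, so this is a local minimum.
g(1) = (-3)·e^(-1) ≈ -1.1036.

1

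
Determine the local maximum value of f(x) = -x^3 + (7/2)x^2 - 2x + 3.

5

Critical points: f'(x) = -3x^2 + 7x - 2 vanishes at x = 1/3, 2.
f''(x) = -6x + 7. f''(1/3) = 5 > 0 ⇒ local minimum; f''(2) = -5 < 0 ⇒ local maximum.
Thus f has its local maximum at x = 2, with value 5.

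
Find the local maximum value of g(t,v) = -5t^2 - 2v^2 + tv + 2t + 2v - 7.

-241/39

∂g/∂t = -10t + v + 2 = 0 and ∂g/∂v = t - 4v + 2 = 0, so (t, v) = (10/39, 22/39).
The Hessian has g_{tt} = -10, g_{vv} = -4, g_{tv} = 1, giving D = 39 > 0 with g_{tt} < 0, so the point is a local maximum.
g(10/39, 22/39) = -241/39.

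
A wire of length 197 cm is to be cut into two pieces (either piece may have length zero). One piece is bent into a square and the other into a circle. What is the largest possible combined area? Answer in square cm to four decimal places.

Let x be the length used for the square. Square side x/4; circle radius (197−x)/(2π).
A(x) = (x/4)² + π·((197−x)/(2π))² = x²/16 + (197−x)²/(4π) for 0 ≤ x ≤ 197. A'(x) = x/8 − (197−x)/(2π) = 0 gives x = 4·197/(π+4) ≈ 110.3395.
A'' > 0, so the interior critical point is a minimum; the maximum is at an endpoint. A(0) = 3088.3221 and A(197) = 2425.5625, so the largest area is 3088.3221.

3088.3221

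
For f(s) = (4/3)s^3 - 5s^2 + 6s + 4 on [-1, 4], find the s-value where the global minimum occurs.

-1

The derivative is 4s^2 - 10s + 6, which vanishes at s = 1 and s = 3/2.
Evaluating at the critical points and endpoints: f(-1) = -25/3,  f(1) = 19/3,  f(3/2) = 25/4,  f(4) = 100/3.
Hence the absolute minimum is -25/3 at s = -1.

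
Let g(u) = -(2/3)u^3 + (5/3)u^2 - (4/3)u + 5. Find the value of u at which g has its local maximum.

Critical points: g'(u) = -2u^2 + (10/3)u - 4/3 vanishes at u = 2/3, 1.
Since g''(u) = -4u + 10/3, we get g''(2/3) = 2/3 > 0 ⇒ local minimum; g''(1) = -2/3 < 0 ⇒ local maximum.
The local maximum is g(1) = 14/3.

1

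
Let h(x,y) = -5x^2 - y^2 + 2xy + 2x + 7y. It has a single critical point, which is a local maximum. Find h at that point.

277/16

∂h/∂x = -10x + 2y + 2 = 0 and ∂h/∂y = 2x - 2y + 7 = 0, so (x, y) = (9/8, 37/8).
The Hessian has h_{xx} = -10, h_{yy} = -2, h_{xy} = 2, giving D = 16 > 0 with h_{xx} < 0, so the point is a local maximum.
h(9/8, 37/8) = 277/16.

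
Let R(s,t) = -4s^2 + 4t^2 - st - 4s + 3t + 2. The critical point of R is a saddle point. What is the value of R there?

146/65

∂R/∂s = -8s - t - 4 = 0 and ∂R/∂t = -s + 8t + 3 = 0, so (s, t) = (-29/65, -28/65).
The Hessian has R_{ss} = -8, R_{tt} = 8, R_{st} = -1, giving D = -65 < 0, so the point is a saddle point.
R(-29/65, -28/65) = 146/65.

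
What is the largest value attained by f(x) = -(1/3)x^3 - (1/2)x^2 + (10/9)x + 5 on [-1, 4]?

Differentiating, f'(x) = -x^2 - x + 10/9; whose only zero in [-1, 4] is x = 2/3.
Candidates: f(-1) = 67/18, f(2/3) = 439/81, f(4) = -179/9.
So the maximum is f(2/3) = 439/81.

439/81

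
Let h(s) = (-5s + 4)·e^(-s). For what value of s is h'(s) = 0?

Differentiating with the product rule gives h'(s) = (5s - 9)·e^(-s). Since e^(-s) > 0, the only critical point is s = 9/5.
h''(9/5) has the same sign as 5 > 0, so this is a local minimum.
h(9/5) = (-5)·e^(-9/5) ≈ -0.8265.

9/5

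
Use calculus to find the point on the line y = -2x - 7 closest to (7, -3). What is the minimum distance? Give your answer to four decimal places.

8.0498

Minimize D(x)^2 = (x - 7)^2 + (-2x - 4)^2.
d/dx[D^2] = 2(x - 7) + 2·(-2)·(-2x - 4) = 0 ⇒ x = -1/5.
Then y = -33/5 and the distance is √(324/5) ≈ 8.0498.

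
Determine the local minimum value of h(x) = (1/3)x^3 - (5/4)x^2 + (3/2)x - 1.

h'(x) = x^2 - (5/2)x + 3/2. Setting h'(x) = 0 gives x ∈ {1, 3/2}.
Second-derivative test with h''(x) = 2x - 5/2: h''(1) = -1/2 < 0 ⇒ local maximum; h''(3/2) = 1/2 > 0 ⇒ local minimum.
The local minimum is h(3/2) = -7/16.

-7/16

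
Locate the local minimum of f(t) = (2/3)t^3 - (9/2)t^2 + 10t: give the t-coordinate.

f'(t) = 2t^2 - 9t + 10. Setting f'(t) = 0 gives t ∈ {2, 5/2}.
Second-derivative test with f''(t) = 4t - 9: f''(2) = -1 < 0 ⇒ local maximum; f''(5/2) = 1 > 0 ⇒ local minimum.
Thus f has its local minimum at t = 5/2, with value 175/24.

5/2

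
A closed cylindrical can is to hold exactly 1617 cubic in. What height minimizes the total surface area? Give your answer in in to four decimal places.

With radius r and height h, πr²h = 1617 so h = 1617/(πr²), and S(r) = 2πr² + 2πrh = 2πr² + 2·1617/r.
S'(r) = 4πr − 2·1617/r² = 0 ⇒ r³ = 1617/(2π), so r ≈ 6.3608 and h = 2r ≈ 12.7216.
S''(r) = 4π + 4·1617/r³ > 0, so this is the minimum; S ≈ 762.6429.

12.7216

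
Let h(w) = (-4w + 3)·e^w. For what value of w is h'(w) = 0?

-1/4

Differentiating with the product rule gives h'(w) = (-4w - 1)·e^w. Since e^w > 0, the only critical point is w = -1/4.
h''(-1/4) has the same sign as -4 < 0, so this is a local maximum.
h(-1/4) = (4)·e^(-1/4) ≈ 3.1152.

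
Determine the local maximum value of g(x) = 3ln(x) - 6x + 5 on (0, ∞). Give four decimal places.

g'(x) = 3/x − 6 = 0 gives x = 1/2.
g''(x) = -3/x², which is negative for x > 0, so this is a local maximum.
g(1/2) = 3·ln(1/2) - 3 + 5 ≈ -0.0794.

-0.0794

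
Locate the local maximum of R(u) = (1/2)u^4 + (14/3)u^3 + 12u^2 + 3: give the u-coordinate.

-3

Critical points: R'(u) = 2u^3 + 14u^2 + 24u vanishes at u = -4, -3, 0.
Second-derivative test with R''(u) = 6u^2 + 28u + 24: R''(-4) = 8 > 0 ⇒ local minimum; R''(-3) = -6 < 0 ⇒ local maximum; R''(0) = 24 > 0 ⇒ local minimum.
The local maximum is R(-3) = 51/2.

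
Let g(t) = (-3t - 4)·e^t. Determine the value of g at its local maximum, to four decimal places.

By the product rule, g'(t) = (-3t - 7)·e^t. Since e^t > 0, the only critical point is t = -7/3.
g''(-7/3) has the same sign as -3 < 0, so this is a local maximum.
g(-7/3) = (3)·e^(-7/3) ≈ 0.2909.

0.2909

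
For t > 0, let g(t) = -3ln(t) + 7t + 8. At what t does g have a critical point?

3/7

g'(t) = -3/t + 7 = 0 gives t = 3/7.
g''(t) = 3/t², which is positive for t > 0, so this is a local minimum.
g(3/7) = -3·ln(3/7) + 3 + 8 ≈ 13.5419.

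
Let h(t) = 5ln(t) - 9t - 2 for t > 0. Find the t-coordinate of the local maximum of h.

h'(t) = 5/t − 9 = 0 gives t = 5/9.
h''(t) = -5/t², which is negative for t > 0, so this is a local maximum.
h(5/9) = 5·ln(5/9) - 5 - 2 ≈ -9.9389.

5/9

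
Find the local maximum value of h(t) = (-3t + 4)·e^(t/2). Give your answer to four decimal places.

4.2992

h'(t) = (-3)·e^(t/2) + (-3t + 4)·(1/2)·e^(t/2) = (-(3/2)t - 1)·e^(t/2). Since e^(t/2) > 0, the only critical point is t = -2/3.
h''(-2/3) has the same sign as -3/2 < 0, so this is a local maximum.
h(-2/3) = (6)·e^(-1/3) ≈ 4.2992.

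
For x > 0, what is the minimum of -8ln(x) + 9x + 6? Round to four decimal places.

g'(x) = -8/x + 9 = 0 gives x = 8/9.
g''(x) = 8/x², which is positive for x > 0, so this is a local minimum.
g(8/9) = -8·ln(8/9) + 8 + 6 ≈ 14.9423.

14.9423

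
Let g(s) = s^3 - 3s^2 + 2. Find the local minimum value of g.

g'(s) = 3s^2 - 6s. Setting g'(s) = 0 gives s ∈ {0, 2}.
g''(s) = 6s - 6. g''(0) = -6 < 0 ⇒ local maximum; g''(2) = 6 > 0 ⇒ local minimum.
The local minimum is g(2) = -2.

-2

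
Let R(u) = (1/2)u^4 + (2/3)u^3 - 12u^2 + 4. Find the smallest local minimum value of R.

-308/3

Critical points: R'(u) = 2u^3 + 2u^2 - 24u vanishes at u = -4, 0, 3.
Since R''(u) = 6u^2 + 4u - 24, we get R''(-4) = 56 > 0 ⇒ local minimum; R''(0) = -24 < 0 ⇒ local maximum; R''(3) = 42 > 0 ⇒ local minimum.
So the smallest local minimum value is R(-4) = -308/3.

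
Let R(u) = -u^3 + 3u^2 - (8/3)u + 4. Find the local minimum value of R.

88/27

Critical points: R'(u) = -3u^2 + 6u - 8/3 vanishes at u = 2/3, 4/3.
R''(u) = -6u + 6. R''(2/3) = 2 > 0 ⇒ local minimum; R''(4/3) = -2 < 0 ⇒ local maximum.
Thus R has its local minimum at u = 2/3, with value 88/27.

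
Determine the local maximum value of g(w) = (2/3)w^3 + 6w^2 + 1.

Critical points: g'(w) = 2w^2 + 12w vanishes at w = -6, 0.
Since g''(w) = 4w + 12, we get g''(-6) = -12 < 0 ⇒ local maximum; g''(0) = 12 > 0 ⇒ local minimum.
So the local maximum value is g(-6) = 73.

73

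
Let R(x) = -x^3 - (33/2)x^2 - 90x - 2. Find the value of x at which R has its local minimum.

R'(x) = -3x^2 - 33x - 90. Setting R'(x) = 0 gives x ∈ {-6, -5}.
Since R''(x) = -6x - 33, we get R''(-6) = 3 > 0 ⇒ local minimum; R''(-5) = -3 < 0 ⇒ local maximum.
The local minimum is R(-6) = 160.

-6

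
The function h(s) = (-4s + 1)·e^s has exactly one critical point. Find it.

-3/4

Differentiating with the product rule gives h'(s) = (-4s - 3)·e^s. Since e^s > 0, the only critical point is s = -3/4.
h''(-3/4) has the same sign as -4 < 0, so this is a local maximum.
h(-3/4) = (4)·e^(-3/4) ≈ 1.8895.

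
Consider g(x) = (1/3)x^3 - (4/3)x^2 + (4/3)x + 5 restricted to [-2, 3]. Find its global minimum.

-17/3

Differentiating, g'(x) = x^2 - (8/3)x + 4/3; which vanishes at x = 2/3 and x = 2.
Evaluating at the critical points and endpoints: g(-2) = -17/3; g(2/3) = 437/81; g(2) = 5; g(3) = 6.
The minimum over the interval is -17/3, attained at x = -2.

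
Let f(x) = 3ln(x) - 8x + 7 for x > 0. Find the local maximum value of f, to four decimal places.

f'(x) = 3/x − 8 = 0 gives x = 3/8.
f''(x) = -3/x², which is negative for x > 0, so this is a local maximum.
f(3/8) = 3·ln(3/8) - 3 + 7 ≈ 1.0575.

1.0575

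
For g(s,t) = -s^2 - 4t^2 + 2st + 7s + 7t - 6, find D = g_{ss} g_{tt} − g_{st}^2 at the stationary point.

∂g/∂s = -2s + 2t + 7 = 0 and ∂g/∂t = 2s - 8t + 7 = 0, so (s, t) = (35/6, 7/3).
The Hessian has g_{ss} = -2, g_{tt} = -8, g_{st} = 2, giving D = 12 > 0 with g_{ss} < 0, so the point is a local maximum.
D = (-2)·(-8) − (2)^2 = 12.

12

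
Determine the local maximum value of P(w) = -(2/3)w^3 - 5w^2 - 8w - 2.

Critical points: P'(w) = -2w^2 - 10w - 8 vanishes at w = -4, -1.
Second-derivative test with P''(w) = -4w - 10: P''(-4) = 6 > 0 ⇒ local minimum; P''(-1) = -6 < 0 ⇒ local maximum.
Thus P has its local maximum at w = -1, with value 5/3.

5/3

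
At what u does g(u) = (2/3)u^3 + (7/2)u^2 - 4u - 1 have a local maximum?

-4

g'(u) = 2u^2 + 7u - 4 = 0 at u = -4, 1/2.
g''(u) = 4u + 7. g''(-4) = -9 < 0 ⇒ local maximum; g''(1/2) = 9 > 0 ⇒ local minimum.
So the local maximum value is g(-4) = 85/3.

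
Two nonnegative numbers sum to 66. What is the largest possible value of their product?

With x + y = 66, the product is P(x) = x(66 − x).
P'(x) = 66 − 2x = 0 gives x = 33; P'' = −2 < 0, so this is the maximum.
P = 33·33 = 1089.

1089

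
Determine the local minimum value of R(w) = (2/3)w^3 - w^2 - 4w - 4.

-32/3

R'(w) = 2w^2 - 2w - 4 = 0 at w = -1, 2.
R''(w) = 4w - 2. R''(-1) = -6 < 0 ⇒ local maximum; R''(2) = 6 > 0 ⇒ local minimum.
The local minimum is R(2) = -32/3.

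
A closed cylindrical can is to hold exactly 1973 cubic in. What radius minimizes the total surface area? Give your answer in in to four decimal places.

With radius r and height h, πr²h = 1973 so h = 1973/(πr²), and S(r) = 2πr² + 2πrh = 2πr² + 2·1973/r.
S'(r) = 4πr − 2·1973/r² = 0 ⇒ r³ = 1973/(2π), so r ≈ 6.7970 and h = 2r ≈ 13.5940.
S''(r) = 4π + 4·1973/r³ > 0, so this is the minimum; S ≈ 870.8284.

6.7970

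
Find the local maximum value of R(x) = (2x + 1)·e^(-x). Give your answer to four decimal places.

1.2131

Differentiating with the product rule gives R'(x) = (-2x + 1)·e^(-x). Since e^(-x) > 0, the only critical point is x = 1/2.
R''(1/2) has the same sign as -2 < 0, so this is a local maximum.
R(1/2) = (2)·e^(-1/2) ≈ 1.2131.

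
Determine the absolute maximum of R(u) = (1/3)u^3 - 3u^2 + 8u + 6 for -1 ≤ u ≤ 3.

R'(u) = u^2 - 6u + 8, whose only zero in [-1, 3] is u = 2.
Compare values at every candidate in [-1, 3]: R(-1) = -16/3,  R(2) = 38/3,  R(3) = 12.
The maximum over the interval is 38/3, attained at u = 2.

38/3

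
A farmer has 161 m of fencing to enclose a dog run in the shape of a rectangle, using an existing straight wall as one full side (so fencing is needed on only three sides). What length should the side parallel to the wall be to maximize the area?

161/2

Let the sides perpendicular to the wall have length x and the parallel side y, so 2x + y = 161 and the area is A = xy = x(161 − 2x).
A'(x) = 161 − 4x = 0 gives x = 161/4, and A''(x) = −4 < 0 confirms a maximum.
Then y = 161 − 2·161/4 = 161/2 and A = 25921/8.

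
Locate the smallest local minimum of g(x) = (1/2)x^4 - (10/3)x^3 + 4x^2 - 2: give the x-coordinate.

4

Critical points: g'(x) = 2x^3 - 10x^2 + 8x vanishes at x = 0, 1, 4.
Since g''(x) = 6x^2 - 20x + 8, we get g''(0) = 8 > 0 ⇒ local minimum; g''(1) = -6 < 0 ⇒ local maximum; g''(4) = 24 > 0 ⇒ local minimum.
So the smallest local minimum value is g(4) = -70/3.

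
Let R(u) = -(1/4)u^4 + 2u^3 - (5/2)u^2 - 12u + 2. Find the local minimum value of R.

Critical points: R'(u) = -u^3 + 6u^2 - 5u - 12 vanishes at u = -1, 3, 4.
Since R''(u) = -3u^2 + 12u - 5, we get R''(-1) = -20 < 0 ⇒ local maximum; R''(3) = 4 > 0 ⇒ local minimum; R''(4) = -5 < 0 ⇒ local maximum.
So the local minimum value is R(3) = -91/4.

-91/4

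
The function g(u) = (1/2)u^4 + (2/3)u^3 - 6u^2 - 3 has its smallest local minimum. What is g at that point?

g'(u) = 2u^3 + 2u^2 - 12u = 0 at u = -3, 0, 2.
Since g''(u) = 6u^2 + 4u - 12, we get g''(-3) = 30 > 0 ⇒ local minimum; g''(0) = -12 < 0 ⇒ local maximum; g''(2) = 20 > 0 ⇒ local minimum.
The smallest local minimum is g(-3) = -69/2.

-69/2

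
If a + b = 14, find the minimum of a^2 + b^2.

98

With a + b = 14, a^2 + b^2 = a^2 + (14 − a)^2.
The derivative 2a − 2(14 − a) = 4a − 28 vanishes at a = 7; second derivative 4 > 0, a minimum.
The minimum is 2·(7)^2 = 98.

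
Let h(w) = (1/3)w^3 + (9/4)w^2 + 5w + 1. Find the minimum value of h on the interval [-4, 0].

-13/3

The derivative is w^2 + (9/2)w + 5, which vanishes at w = -5/2 and w = -2.
Evaluating at the critical points and endpoints: h(-4) = -13/3; h(-5/2) = -127/48; h(-2) = -8/3; h(0) = 1.
Hence the absolute minimum is -13/3 at w = -4.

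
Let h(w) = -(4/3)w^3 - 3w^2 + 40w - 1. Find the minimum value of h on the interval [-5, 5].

The derivative is -4w^2 - 6w + 40, which vanishes at w = -4 and w = 5/2.
Candidates: h(-5) = -328/3, h(-4) = -371/3, h(5/2) = 713/12, h(5) = -128/3.
Hence the absolute minimum is -371/3 at w = -4.

-371/3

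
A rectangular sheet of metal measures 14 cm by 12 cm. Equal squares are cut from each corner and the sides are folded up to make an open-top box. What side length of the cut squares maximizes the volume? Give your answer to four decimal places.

2.1475

With cut size x, the volume is V(x) = x(14 − 2x)(12 − 2x) for 0 < x < 6.
V'(x) = 12x^2 − 104x + 168. Setting V'(x) = 0 gives x ≈ 2.1475 (the root in (0, 6)).
V''(x) = 24x − 104 is negative there, so this is the maximum; V ≈ 160.5837.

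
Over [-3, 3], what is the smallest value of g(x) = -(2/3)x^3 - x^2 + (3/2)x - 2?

The derivative is -2x^2 - 2x + 3/2, which vanishes at x = -3/2 and x = 1/2.
Evaluating at the critical points and endpoints: g(-3) = 5/2,  g(-3/2) = -17/4,  g(1/2) = -19/12,  g(3) = -49/2.
Hence the absolute minimum is -49/2 at x = 3.

-49/2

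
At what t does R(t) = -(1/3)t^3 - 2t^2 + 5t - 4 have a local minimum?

Critical points: R'(t) = -t^2 - 4t + 5 vanishes at t = -5, 1.
R''(t) = -2t - 4. R''(-5) = 6 > 0 ⇒ local minimum; R''(1) = -6 < 0 ⇒ local maximum.
Thus R has its local minimum at t = -5, with value -112/3.

-5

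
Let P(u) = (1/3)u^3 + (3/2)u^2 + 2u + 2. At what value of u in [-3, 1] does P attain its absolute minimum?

-3

The derivative is u^2 + 3u + 2, which vanishes at u = -2 and u = -1.
Candidates: P(-3) = 1/2,  P(-2) = 4/3,  P(-1) = 7/6,  P(1) = 35/6.
The minimum over the interval is 1/2, attained at u = -3.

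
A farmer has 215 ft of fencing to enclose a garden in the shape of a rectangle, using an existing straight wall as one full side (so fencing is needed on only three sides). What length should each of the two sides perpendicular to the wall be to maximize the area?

215/4

Let the sides perpendicular to the wall have length x and the parallel side y, so 2x + y = 215 and the area is A = xy = x(215 − 2x).
A'(x) = 215 − 4x = 0 gives x = 215/4, and A''(x) = −4 < 0 confirms a maximum.
Then y = 215 − 2·215/4 = 215/2 and A = 46225/8.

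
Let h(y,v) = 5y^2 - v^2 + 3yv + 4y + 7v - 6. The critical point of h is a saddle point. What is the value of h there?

-1

∂h/∂y = 10y + 3v + 4 = 0 and ∂h/∂v = 3y - 2v + 7 = 0, so (y, v) = (-1, 2).
The Hessian has h_{yy} = 10, h_{vv} = -2, h_{yv} = 3, giving D = -29 < 0, so the point is a saddle point.
h(-1, 2) = -1.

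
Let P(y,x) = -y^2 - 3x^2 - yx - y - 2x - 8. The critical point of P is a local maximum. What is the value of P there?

∂P/∂y = -2y - x - 1 = 0 and ∂P/∂x = -y - 6x - 2 = 0, so (y, x) = (-4/11, -3/11).
The Hessian has P_{yy} = -2, P_{xx} = -6, P_{yx} = -1, giving D = 11 > 0 with P_{yy} < 0, so the point is a local maximum.
P(-4/11, -3/11) = -83/11.

-83/11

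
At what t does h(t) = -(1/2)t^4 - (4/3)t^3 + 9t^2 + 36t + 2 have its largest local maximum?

3

h'(t) = -2t^3 - 4t^2 + 18t + 36. Setting h'(t) = 0 gives t ∈ {-3, -2, 3}.
h''(t) = -6t^2 - 8t + 18. h''(-3) = -12 < 0 ⇒ local maximum; h''(-2) = 10 > 0 ⇒ local minimum; h''(3) = -60 < 0 ⇒ local maximum.
The largest local maximum is h(3) = 229/2.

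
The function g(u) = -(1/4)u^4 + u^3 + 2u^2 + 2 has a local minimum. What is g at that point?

g'(u) = -u^3 + 3u^2 + 4u. Setting g'(u) = 0 gives u ∈ {-1, 0, 4}.
Second-derivative test with g''(u) = -3u^2 + 6u + 4: g''(-1) = -5 < 0 ⇒ local maximum; g''(0) = 4 > 0 ⇒ local minimum; g''(4) = -20 < 0 ⇒ local maximum.
So the local minimum value is g(0) = 2.

2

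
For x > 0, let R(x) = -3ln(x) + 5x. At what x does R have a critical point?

3/5

R'(x) = -3/x + 5 = 0 gives x = 3/5.
R''(x) = 3/x², which is positive for x > 0, so this is a local minimum.
R(3/5) = -3·ln(3/5) + 3 ≈ 4.5325.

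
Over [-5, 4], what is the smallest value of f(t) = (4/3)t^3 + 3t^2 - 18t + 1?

-59/4

Differentiating, f'(t) = 4t^2 + 6t - 18; which vanishes at t = -3 and t = 3/2.
Candidates: f(-5) = -2/3; f(-3) = 46; f(3/2) = -59/4; f(4) = 187/3.
So the minimum is f(3/2) = -59/4.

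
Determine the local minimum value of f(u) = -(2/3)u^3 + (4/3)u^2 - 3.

Critical points: f'(u) = -2u^2 + (8/3)u vanishes at u = 0, 4/3.
f''(u) = -4u + 8/3. f''(0) = 8/3 > 0 ⇒ local minimum; f''(4/3) = -8/3 < 0 ⇒ local maximum.
The local minimum is f(0) = -3.

-3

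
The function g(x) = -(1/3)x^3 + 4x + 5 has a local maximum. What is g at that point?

Critical points: g'(x) = -x^2 + 4 vanishes at x = -2, 2.
Second-derivative test with g''(x) = -2x: g''(-2) = 4 > 0 ⇒ local minimum; g''(2) = -4 < 0 ⇒ local maximum.
Thus g has its local maximum at x = 2, with value 31/3.

31/3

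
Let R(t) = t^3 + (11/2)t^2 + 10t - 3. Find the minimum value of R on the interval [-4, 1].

The derivative is 3t^2 + 11t + 10, which vanishes at t = -2 and t = -5/3.
Compare values at every candidate in [-4, 1]: R(-4) = -19,  R(-2) = -9,  R(-5/3) = -487/54,  R(1) = 27/2.
So the minimum is R(-4) = -19.

-19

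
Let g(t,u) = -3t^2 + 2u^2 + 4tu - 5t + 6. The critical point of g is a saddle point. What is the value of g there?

∂g/∂t = -6t + 4u - 5 = 0 and ∂g/∂u = 4t + 4u = 0, so (t, u) = (-1/2, 1/2).
The Hessian has g_{tt} = -6, g_{uu} = 4, g_{tu} = 4, giving D = -40 < 0, so the point is a saddle point.
g(-1/2, 1/2) = 29/4.

29/4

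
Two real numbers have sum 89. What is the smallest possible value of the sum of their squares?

7921/2

With a + b = 89, a^2 + b^2 = a^2 + (89 − a)^2.
The derivative 2a − 2(89 − a) = 4a − 178 vanishes at a = 89/2; second derivative 4 > 0, a minimum.
The minimum is 2·(89/2)^2 = 7921/2.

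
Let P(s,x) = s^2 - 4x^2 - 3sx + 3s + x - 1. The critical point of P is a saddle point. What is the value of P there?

-51/25

∂P/∂s = 2s - 3x + 3 = 0 and ∂P/∂x = -3s - 8x + 1 = 0, so (s, x) = (-21/25, 11/25).
The Hessian has P_{ss} = 2, P_{xx} = -8, P_{sx} = -3, giving D = -25 < 0, so the point is a saddle point.
P(-21/25, 11/25) = -51/25.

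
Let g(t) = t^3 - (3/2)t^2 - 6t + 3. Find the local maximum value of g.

13/2

g'(t) = 3t^2 - 3t - 6. Setting g'(t) = 0 gives t ∈ {-1, 2}.
g''(t) = 6t - 3. g''(-1) = -9 < 0 ⇒ local maximum; g''(2) = 9 > 0 ⇒ local minimum.
The local maximum is g(-1) = 13/2.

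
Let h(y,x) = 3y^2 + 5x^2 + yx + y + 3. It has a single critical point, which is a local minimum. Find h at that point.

∂h/∂y = 6y + x + 1 = 0 and ∂h/∂x = y + 10x = 0, so (y, x) = (-10/59, 1/59).
The Hessian has h_{yy} = 6, h_{xx} = 10, h_{yx} = 1, giving D = 59 > 0 with h_{yy} > 0, so the point is a local minimum.
h(-10/59, 1/59) = 172/59.

172/59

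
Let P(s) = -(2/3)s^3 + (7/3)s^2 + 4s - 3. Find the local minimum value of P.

Critical points: P'(s) = -2s^2 + (14/3)s + 4 vanishes at s = -2/3, 3.
Since P''(s) = -4s + 14/3, we get P''(-2/3) = 22/3 > 0 ⇒ local minimum; P''(3) = -22/3 < 0 ⇒ local maximum.
The local minimum is P(-2/3) = -359/81.

-359/81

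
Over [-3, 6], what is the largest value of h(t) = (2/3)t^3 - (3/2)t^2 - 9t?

The derivative is 2t^2 - 3t - 9, which vanishes at t = -3/2 and t = 3.
Candidates: h(-3) = -9/2; h(-3/2) = 63/8; h(3) = -45/2; h(6) = 36.
The maximum over the interval is 36, attained at t = 6.

36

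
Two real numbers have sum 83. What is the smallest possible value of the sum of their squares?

With a + b = 83, a^2 + b^2 = a^2 + (83 − a)^2.
The derivative 2a − 2(83 − a) = 4a − 166 vanishes at a = 83/2; second derivative 4 > 0, a minimum.
The minimum is 2·(83/2)^2 = 6889/2.

6889/2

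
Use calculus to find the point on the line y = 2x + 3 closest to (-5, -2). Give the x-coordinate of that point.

Minimize D(x)^2 = (x + 5)^2 + (2x + 5)^2.
d/dx[D^2] = 2(x + 5) + 2·2·(2x + 5) = 0 ⇒ x = -3.
Then y = -3 and the distance is √(5) ≈ 2.2361.

-3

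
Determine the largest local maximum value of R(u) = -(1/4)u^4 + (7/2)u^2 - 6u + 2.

125/4

R'(u) = -u^3 + 7u - 6. Setting R'(u) = 0 gives u ∈ {-3, 1, 2}.
R''(u) = -3u^2 + 7. R''(-3) = -20 < 0 ⇒ local maximum; R''(1) = 4 > 0 ⇒ local minimum; R''(2) = -5 < 0 ⇒ local maximum.
The largest local maximum is R(-3) = 125/4.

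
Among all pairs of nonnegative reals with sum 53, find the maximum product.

2809/4

With x + y = 53, the product is P(x) = x(53 − x).
P'(x) = 53 − 2x = 0 gives x = 53/2; P'' = −2 < 0, so this is the maximum.
P = 53/2·53/2 = 2809/4.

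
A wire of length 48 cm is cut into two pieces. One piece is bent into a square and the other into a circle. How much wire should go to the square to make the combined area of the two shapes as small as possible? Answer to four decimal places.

26.8848

Let x be the length used for the square. Square side x/4; circle radius (48−x)/(2π).
A(x) = (x/4)² + π·((48−x)/(2π))² = x²/16 + (48−x)²/(4π) for 0 ≤ x ≤ 48. A'(x) = x/8 − (48−x)/(2π) = 0 gives x = 4·48/(π+4) ≈ 26.8848.
A'' = 1/8 + 1/(2π) > 0, so this gives the minimum combined area; x ≈ 26.8848 cm to the square.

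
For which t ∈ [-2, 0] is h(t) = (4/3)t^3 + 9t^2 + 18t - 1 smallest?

-3/2

h'(t) = 4t^2 + 18t + 18, whose only zero in [-2, 0] is t = -3/2.
Candidates: h(-2) = -35/3, h(-3/2) = -49/4, h(0) = -1.
Hence the absolute minimum is -49/4 at t = -3/2.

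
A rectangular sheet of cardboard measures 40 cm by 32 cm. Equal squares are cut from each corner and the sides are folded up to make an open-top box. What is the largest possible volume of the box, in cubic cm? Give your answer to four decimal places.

With cut size x, the volume is V(x) = x(40 − 2x)(32 − 2x) for 0 < x < 16.
V'(x) = 12x^2 − 288x + 1280. Setting V'(x) = 0 gives x ≈ 5.8899 (the root in (0, 16)).
V''(x) = 24x − 288 is negative there, so this is the maximum; V ≈ 3360.8835.

3360.8835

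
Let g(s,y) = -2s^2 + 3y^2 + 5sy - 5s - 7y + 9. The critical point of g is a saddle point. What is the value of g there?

243/49

∂g/∂s = -4s + 5y - 5 = 0 and ∂g/∂y = 5s + 6y - 7 = 0, so (s, y) = (5/49, 53/49).
The Hessian has g_{ss} = -4, g_{yy} = 6, g_{sy} = 5, giving D = -49 < 0, so the point is a saddle point.
g(5/49, 53/49) = 243/49.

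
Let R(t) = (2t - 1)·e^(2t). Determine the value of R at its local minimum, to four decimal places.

-1.0000

By the product rule, R'(t) = (4t)·e^(2t). Since e^(2t) > 0, the only critical point is t = 0.
R''(0) has the same sign as 4 > 0, so this is a local minimum.
R(0) = (-1)·e^(0) ≈ -1.0000.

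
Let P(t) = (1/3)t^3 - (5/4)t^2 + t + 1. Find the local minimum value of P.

2/3

P'(t) = t^2 - (5/2)t + 1 = 0 at t = 1/2, 2.
Second-derivative test with P''(t) = 2t - 5/2: P''(1/2) = -3/2 < 0 ⇒ local maximum; P''(2) = 3/2 > 0 ⇒ local minimum.
The local minimum is P(2) = 2/3.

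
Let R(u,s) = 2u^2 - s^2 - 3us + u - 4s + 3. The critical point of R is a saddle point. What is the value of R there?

70/17

∂R/∂u = 4u - 3s + 1 = 0 and ∂R/∂s = -3u - 2s - 4 = 0, so (u, s) = (-14/17, -13/17).
The Hessian has R_{uu} = 4, R_{ss} = -2, R_{us} = -3, giving D = -17 < 0, so the point is a saddle point.
R(-14/17, -13/17) = 70/17.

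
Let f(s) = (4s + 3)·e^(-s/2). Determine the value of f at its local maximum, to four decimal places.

Differentiating with the product rule gives f'(s) = (-2s + 5/2)·e^(-s/2). Since e^(-s/2) > 0, the only critical point is s = 5/4.
f''(5/4) has the same sign as -2 < 0, so this is a local maximum.
f(5/4) = (8)·e^(-5/8) ≈ 4.2821.

4.2821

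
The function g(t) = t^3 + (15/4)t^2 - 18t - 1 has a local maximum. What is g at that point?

g'(t) = 3t^2 + (15/2)t - 18. Setting g'(t) = 0 gives t ∈ {-4, 3/2}.
Since g''(t) = 6t + 15/2, we get g''(-4) = -33/2 < 0 ⇒ local maximum; g''(3/2) = 33/2 > 0 ⇒ local minimum.
Thus g has its local maximum at t = -4, with value 67.

67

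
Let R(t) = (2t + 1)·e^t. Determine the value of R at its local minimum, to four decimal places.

-0.4463

R'(t) = 2·e^t + (2t + 1)·1·e^t = (2t + 3)·e^t. Since e^t > 0, the only critical point is t = -3/2.
R''(-3/2) has the same sign as 2 > 0, so this is a local minimum.
R(-3/2) = (-2)·e^(-3/2) ≈ -0.4463.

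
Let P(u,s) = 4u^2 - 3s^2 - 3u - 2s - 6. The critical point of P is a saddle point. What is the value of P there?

-299/48

∂P/∂u = 8u - 3 = 0 and ∂P/∂s = -6s - 2 = 0, so (u, s) = (3/8, -1/3).
The Hessian has P_{uu} = 8, P_{ss} = -6, P_{us} = 0, giving D = -48 < 0, so the point is a saddle point.
P(3/8, -1/3) = -299/48.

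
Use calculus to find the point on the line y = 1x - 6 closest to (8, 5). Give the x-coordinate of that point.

19/2

Minimize D(x)^2 = (x - 8)^2 + (x - 11)^2.
d/dx[D^2] = 2(x - 8) + 2·1·(x - 11) = 0 ⇒ x = 19/2.
Then y = 7/2 and the distance is √(9/2) ≈ 2.1213.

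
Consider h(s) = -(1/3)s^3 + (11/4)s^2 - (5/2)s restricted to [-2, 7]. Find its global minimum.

h'(s) = -s^2 + (11/2)s - 5/2, which vanishes at s = 1/2 and s = 5.
Candidates: h(-2) = 56/3; h(1/2) = -29/48; h(5) = 175/12; h(7) = 35/12.
So the minimum is h(1/2) = -29/48.

-29/48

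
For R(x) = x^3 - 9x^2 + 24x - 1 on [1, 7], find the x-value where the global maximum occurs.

R'(x) = 3x^2 - 18x + 24, which vanishes at x = 2 and x = 4.
Evaluating at the critical points and endpoints: R(1) = 15,  R(2) = 19,  R(4) = 15,  R(7) = 69.
The maximum over the interval is 69, attained at x = 7.

7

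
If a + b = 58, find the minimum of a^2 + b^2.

With a + b = 58, a^2 + b^2 = a^2 + (58 − a)^2.
The derivative 2a − 2(58 − a) = 4a − 116 vanishes at a = 29; second derivative 4 > 0, a minimum.
The minimum is 2·(29)^2 = 1682.

1682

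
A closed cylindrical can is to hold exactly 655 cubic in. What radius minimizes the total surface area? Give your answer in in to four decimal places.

4.7064

With radius r and height h, πr²h = 655 so h = 655/(πr²), and S(r) = 2πr² + 2πrh = 2πr² + 2·655/r.
S'(r) = 4πr − 2·655/r² = 0 ⇒ r³ = 655/(2π), so r ≈ 4.7064 and h = 2r ≈ 9.4128.
S''(r) = 4π + 4·655/r³ > 0, so this is the minimum; S ≈ 417.5182.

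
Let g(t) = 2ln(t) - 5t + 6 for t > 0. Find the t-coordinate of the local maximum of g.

2/5

g'(t) = 2/t − 5 = 0 gives t = 2/5.
g''(t) = -2/t², which is negative for t > 0, so this is a local maximum.
g(2/5) = 2·ln(2/5) - 2 + 6 ≈ 2.1674.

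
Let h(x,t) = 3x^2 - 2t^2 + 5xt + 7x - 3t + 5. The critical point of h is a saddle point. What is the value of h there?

279/49

∂h/∂x = 6x + 5t + 7 = 0 and ∂h/∂t = 5x - 4t - 3 = 0, so (x, t) = (-13/49, -53/49).
The Hessian has h_{xx} = 6, h_{tt} = -4, h_{xt} = 5, giving D = -49 < 0, so the point is a saddle point.
h(-13/49, -53/49) = 279/49.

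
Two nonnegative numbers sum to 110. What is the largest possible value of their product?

3025

With x + y = 110, the product is P(x) = x(110 − x).
P'(x) = 110 − 2x = 0 gives x = 55; P'' = −2 < 0, so this is the maximum.
P = 55·55 = 3025.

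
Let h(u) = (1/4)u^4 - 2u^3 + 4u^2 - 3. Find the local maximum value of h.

h'(u) = u^3 - 6u^2 + 8u = 0 at u = 0, 2, 4.
Since h''(u) = 3u^2 - 12u + 8, we get h''(0) = 8 > 0 ⇒ local minimum; h''(2) = -4 < 0 ⇒ local maximum; h''(4) = 8 > 0 ⇒ local minimum.
So the local maximum value is h(2) = 1.

1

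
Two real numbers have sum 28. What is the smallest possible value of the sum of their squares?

392

With a + b = 28, a^2 + b^2 = a^2 + (28 − a)^2.
The derivative 2a − 2(28 − a) = 4a − 56 vanishes at a = 14; second derivative 4 > 0, a minimum.
The minimum is 2·(14)^2 = 392.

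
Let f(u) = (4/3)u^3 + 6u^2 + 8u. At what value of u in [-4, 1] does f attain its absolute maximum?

Differentiating, f'(u) = 4u^2 + 12u + 8; which vanishes at u = -2 and u = -1.
Candidates: f(-4) = -64/3,  f(-2) = -8/3,  f(-1) = -10/3,  f(1) = 46/3.
Hence the absolute maximum is 46/3 at u = 1.

1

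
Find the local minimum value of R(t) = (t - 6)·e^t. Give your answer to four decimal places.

-148.4132

R'(t) = 1·e^t + (t - 6)·1·e^t = (t - 5)·e^t. Since e^t > 0, the only critical point is t = 5.
R''(5) has the same sign as 1 > 0, so this is a local minimum.
R(5) = (-1)·e^(5) ≈ -148.4132.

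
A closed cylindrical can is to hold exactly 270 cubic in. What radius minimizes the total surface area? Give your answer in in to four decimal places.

With radius r and height h, πr²h = 270 so h = 270/(πr²), and S(r) = 2πr² + 2πrh = 2πr² + 2·270/r.
S'(r) = 4πr − 2·270/r² = 0 ⇒ r³ = 270/(2π), so r ≈ 3.5026 and h = 2r ≈ 7.0053.
S''(r) = 4π + 4·270/r³ > 0, so this is the minimum; S ≈ 231.2546.

3.5026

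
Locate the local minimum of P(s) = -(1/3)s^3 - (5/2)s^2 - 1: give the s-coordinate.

Critical points: P'(s) = -s^2 - 5s vanishes at s = -5, 0.
Since P''(s) = -2s - 5, we get P''(-5) = 5 > 0 ⇒ local minimum; P''(0) = -5 < 0 ⇒ local maximum.
The local minimum is P(-5) = -131/6.

-5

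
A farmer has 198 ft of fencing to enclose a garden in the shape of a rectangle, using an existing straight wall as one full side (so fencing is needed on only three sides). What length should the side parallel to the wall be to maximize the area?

99

Let the sides perpendicular to the wall have length x and the parallel side y, so 2x + y = 198 and the area is A = xy = x(198 − 2x).
A'(x) = 198 − 4x = 0 gives x = 99/2, and A''(x) = −4 < 0 confirms a maximum.
Then y = 198 − 2·99/2 = 99 and A = 9801/2.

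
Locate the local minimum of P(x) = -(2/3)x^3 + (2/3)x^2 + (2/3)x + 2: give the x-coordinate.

-1/3

P'(x) = -2x^2 + (4/3)x + 2/3 = 0 at x = -1/3, 1.
P''(x) = -4x + 4/3. P''(-1/3) = 8/3 > 0 ⇒ local minimum; P''(1) = -8/3 < 0 ⇒ local maximum.
The local minimum is P(-1/3) = 152/81.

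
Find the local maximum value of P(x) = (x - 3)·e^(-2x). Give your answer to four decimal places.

0.0005

Differentiating with the product rule gives P'(x) = (-2x + 7)·e^(-2x). Since e^(-2x) > 0, the only critical point is x = 7/2.
P''(7/2) has the same sign as -2 < 0, so this is a local maximum.
P(7/2) = (1/2)·e^(-7) ≈ 0.0005.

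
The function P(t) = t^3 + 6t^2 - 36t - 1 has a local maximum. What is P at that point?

Critical points: P'(t) = 3t^2 + 12t - 36 vanishes at t = -6, 2.
Since P''(t) = 6t + 12, we get P''(-6) = -24 < 0 ⇒ local maximum; P''(2) = 24 > 0 ⇒ local minimum.
The local maximum is P(-6) = 215.

215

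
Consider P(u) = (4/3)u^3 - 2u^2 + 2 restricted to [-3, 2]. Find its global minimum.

The derivative is 4u^2 - 4u, which vanishes at u = 0 and u = 1.
Compare values at every candidate in [-3, 2]: P(-3) = -52,  P(0) = 2,  P(1) = 4/3,  P(2) = 14/3.
The minimum over the interval is -52, attained at u = -3.

-52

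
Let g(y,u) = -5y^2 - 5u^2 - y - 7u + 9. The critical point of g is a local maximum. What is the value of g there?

23/2

∂g/∂y = -10y - 1 = 0 and ∂g/∂u = -10u - 7 = 0, so (y, u) = (-1/10, -7/10).
The Hessian has g_{yy} = -10, g_{uu} = -10, g_{yu} = 0, giving D = 100 > 0 with g_{yy} < 0, so the point is a local maximum.
g(-1/10, -7/10) = 23/2.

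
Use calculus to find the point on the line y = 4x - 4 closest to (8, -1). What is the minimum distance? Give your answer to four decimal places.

7.0335

Minimize D(x)^2 = (x - 8)^2 + (4x - 3)^2.
d/dx[D^2] = 2(x - 8) + 2·4·(4x - 3) = 0 ⇒ x = 20/17.
Then y = 12/17 and the distance is √(841/17) ≈ 7.0335.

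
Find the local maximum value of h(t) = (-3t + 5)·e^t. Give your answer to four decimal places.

5.8432

By the product rule, h'(t) = (-3t + 2)·e^t. Since e^t > 0, the only critical point is t = 2/3.
h''(2/3) has the same sign as -3 < 0, so this is a local maximum.
h(2/3) = (3)·e^(2/3) ≈ 5.8432.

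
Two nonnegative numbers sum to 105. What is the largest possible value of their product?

11025/4

With x + y = 105, the product is P(x) = x(105 − x).
P'(x) = 105 − 2x = 0 gives x = 105/2; P'' = −2 < 0, so this is the maximum.
P = 105/2·105/2 = 11025/4.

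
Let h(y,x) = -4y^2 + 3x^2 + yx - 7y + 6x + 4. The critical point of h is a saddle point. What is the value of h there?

∂h/∂y = -8y + x - 7 = 0 and ∂h/∂x = y + 6x + 6 = 0, so (y, x) = (-48/49, -41/49).
The Hessian has h_{yy} = -8, h_{xx} = 6, h_{yx} = 1, giving D = -49 < 0, so the point is a saddle point.
h(-48/49, -41/49) = 241/49.

241/49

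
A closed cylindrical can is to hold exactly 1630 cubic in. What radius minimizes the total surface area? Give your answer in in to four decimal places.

6.3778

With radius r and height h, πr²h = 1630 so h = 1630/(πr²), and S(r) = 2πr² + 2πrh = 2πr² + 2·1630/r.
S'(r) = 4πr − 2·1630/r² = 0 ⇒ r³ = 1630/(2π), so r ≈ 6.3778 and h = 2r ≈ 12.7556.
S''(r) = 4π + 4·1630/r³ > 0, so this is the minimum; S ≈ 766.7250.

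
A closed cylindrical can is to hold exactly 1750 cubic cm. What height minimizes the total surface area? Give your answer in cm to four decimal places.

13.0612

With radius r and height h, πr²h = 1750 so h = 1750/(πr²), and S(r) = 2πr² + 2πrh = 2πr² + 2·1750/r.
S'(r) = 4πr − 2·1750/r² = 0 ⇒ r³ = 1750/(2π), so r ≈ 6.5306 and h = 2r ≈ 13.0612.
S''(r) = 4π + 4·1750/r³ > 0, so this is the minimum; S ≈ 803.9084.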